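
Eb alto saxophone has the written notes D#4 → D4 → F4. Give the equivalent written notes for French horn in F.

C#4 C4 Eb4

First find concert pitch: the Eb alto saxophone sounds a major sixth below written, so D#4 D4 F4 sounds F#3 F3 Ab3.
Then write for French horn in F: it sounds a perfect fifth below written, so the part must be a perfect fifth above concert.
F#3 → C#4
F3 → C4
Ab3 → Eb4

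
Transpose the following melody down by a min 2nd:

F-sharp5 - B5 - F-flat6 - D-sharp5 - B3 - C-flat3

E#5 A#5 Eb6 C##5 A#3 Bb2

F#5 becomes E#5
B5 becomes A#5
Fb6 becomes Eb6
D#5 becomes C##5
B3 becomes A#3
Cb3 becomes Bb2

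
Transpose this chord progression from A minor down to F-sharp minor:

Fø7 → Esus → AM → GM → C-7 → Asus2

Dø7 C#sus F#M EM A-7 F#sus2

A minor down to F-sharp minor is a minor third; each chord root moves by that interval while the quality stays the same.
Fø7: root F down a minor third → D, giving Dø7.
Esus: root E down a minor third → C#, giving C#sus.
AM: root A down a minor third → F#, giving F#M.
GM: root G down a minor third → E, giving EM.
C-7: root C down a minor third → A, giving A-7.
Asus2: root A down a minor third → F#, giving F#sus2.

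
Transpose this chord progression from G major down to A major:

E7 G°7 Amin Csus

F#7 A°7 Bmin Dsus

G major down to A major is a minor seventh; each chord root moves by that interval while the quality stays the same.
E7: root E down a minor seventh → F#, giving F#7.
G°7: root G down a minor seventh → A, giving A°7.
Amin: root A down a minor seventh → B, giving Bmin.
Csus: root C down a minor seventh → D, giving Dsus.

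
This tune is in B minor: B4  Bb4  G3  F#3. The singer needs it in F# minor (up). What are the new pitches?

F#5 F5 D4 C#4

B minor to F# minor up is a perfect fifth, so every note moves up by that interval.
B4 -> F#5
Bb4 -> F5
G3 -> D4
F#3 -> C#4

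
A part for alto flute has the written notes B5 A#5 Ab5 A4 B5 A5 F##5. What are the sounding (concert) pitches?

F#5 E#5 Eb5 E4 F#5 E5 C##5

The alto flute sounds a perfect fourth below written, so transpose each written note down a perfect fourth.
B5 → F#5
A#5 → E#5
Ab5 → Eb5
A4 → E4
B5 → F#5
A5 → E5
F##5 → C##5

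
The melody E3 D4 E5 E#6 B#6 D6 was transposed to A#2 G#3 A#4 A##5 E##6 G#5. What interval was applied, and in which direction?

down a diminished fifth

Take the first pair: E3 → A#2. E to A spans 5 letter names, so the interval is some kind of fifth.
A#2 to E3 is 6 semitones, which makes it a diminished fifth; the second version is lower, so the direction is down.
Checking another pair — D6 → G#5 — gives the same interval.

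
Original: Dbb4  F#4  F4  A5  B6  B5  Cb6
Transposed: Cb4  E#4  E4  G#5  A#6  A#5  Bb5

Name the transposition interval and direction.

down a minor second

From Dbb4 to Cb4 is 2 letter names — a second of some quality.
Cb4 to Dbb4 is 1 semitone, which makes it a minor second; the second version is lower, so the direction is down.
Checking another pair — Cb6 → Bb5 — gives the same interval.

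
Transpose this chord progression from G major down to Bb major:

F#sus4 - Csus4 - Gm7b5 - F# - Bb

Asus4 Ebsus4 Bbm7b5 A Db

G major down to Bb major is a major sixth; each chord root moves by that interval while the quality stays the same.
F#sus4: root F# down a major sixth → A, giving Asus4.
Csus4: root C down a major sixth → Eb, giving Ebsus4.
Gm7b5: root G down a major sixth → Bb, giving Bbm7b5.
F#: root F# down a major sixth → A, giving A.
Bb: root Bb down a major sixth → Db, giving Db.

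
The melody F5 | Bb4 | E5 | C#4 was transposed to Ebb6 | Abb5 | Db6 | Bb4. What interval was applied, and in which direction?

up a diminished seventh

Take the first pair: F5 → Ebb6. F to E spans 7 letter names, so the interval is some kind of seventh.
F5 to Ebb6 is 9 semitones, which makes it a diminished seventh; the second version is higher, so the direction is up.
Checking another pair — C#4 → Bb4 — gives the same interval.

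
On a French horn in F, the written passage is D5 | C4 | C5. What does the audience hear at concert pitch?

G4 F3 F4

Written C4 on the French horn in F sounds as F3, a perfect fifth lower; apply that shift to every note.
D5 to G4
C4 to F3
C5 to F4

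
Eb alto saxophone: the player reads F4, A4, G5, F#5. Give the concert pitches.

Ab3 C4 Bb4 A4

The Eb alto saxophone sounds a major sixth below written, so transpose each written note down a major sixth.
F4 -> Ab3
A4 -> C4
G5 -> Bb4
F#5 -> A4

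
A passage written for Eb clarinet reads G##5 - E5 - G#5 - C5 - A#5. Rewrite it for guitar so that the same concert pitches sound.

First find concert pitch: the Eb clarinet sounds a minor third above written, so G##5 E5 G#5 C5 A#5 sounds B#5 G5 B5 Eb5 C#6.
Then write for guitar: it sounds a perfect octave below written, so the part must be a perfect octave above concert.
B#5 → B#6
G5 → G6
B5 → B6
Eb5 → Eb6
C#6 → C#7

B#6 G6 B6 Eb6 C#7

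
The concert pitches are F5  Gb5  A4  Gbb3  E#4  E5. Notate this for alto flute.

The alto flute sounds a perfect fourth below written, so the written part must be a perfect fourth above concert — transpose each note up.
F5 gives Bb5
Gb5 gives Cb6
A4 gives D5
Gbb3 gives Cbb4
E#4 gives A#4
E5 gives A5

Bb5 Cb6 D5 Cbb4 A#4 A5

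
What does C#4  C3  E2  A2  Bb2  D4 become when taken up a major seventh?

C#4 → B#4
C3 → B3
E2 → D#3
A2 → G#3
Bb2 → A3
D4 → C#5

B#4 B3 D#3 G#3 A3 C#5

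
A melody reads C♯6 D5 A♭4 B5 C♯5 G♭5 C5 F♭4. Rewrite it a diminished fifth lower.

F##5 G#4 D4 E#5 F##4 C5 F#4 Bb3

C#6 -> F##5
D5 -> G#4
Ab4 -> D4
B5 -> E#5
C#5 -> F##4
Gb5 -> C5
C5 -> F#4
Fb4 -> Bb3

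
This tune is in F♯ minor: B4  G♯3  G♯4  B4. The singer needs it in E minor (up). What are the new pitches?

From F♯ up to E is a minor seventh; apply that to each pitch.
B4 to A5
G#3 to F#4
G#4 to F#5
B4 to A5

A5 F#4 F#5 A5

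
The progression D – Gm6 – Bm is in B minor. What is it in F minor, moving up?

B minor up to F minor is a diminished fifth; each chord root moves by that interval while the quality stays the same.
D: root D up a diminished fifth → Ab, giving Ab.
Gm6: root G up a diminished fifth → Db, giving Dbm6.
Bm: root B up a diminished fifth → F, giving Fm.

Ab Dbm6 Fm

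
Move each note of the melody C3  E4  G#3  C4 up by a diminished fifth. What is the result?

Gb3 Bb4 D4 Gb4

C3 -> Gb3
E4 -> Bb4
G#3 -> D4
C4 -> Gb4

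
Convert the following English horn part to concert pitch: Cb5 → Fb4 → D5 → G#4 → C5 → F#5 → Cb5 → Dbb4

The English horn sounds a perfect fifth below written, so transpose each written note down a perfect fifth.
Cb5 gives Fb4
Fb4 gives Bbb3
D5 gives G4
G#4 gives C#4
C5 gives F4
F#5 gives B4
Cb5 gives Fb4
Dbb4 gives Gbb3

Fb4 Bbb3 G4 C#4 F4 B4 Fb4 Gbb3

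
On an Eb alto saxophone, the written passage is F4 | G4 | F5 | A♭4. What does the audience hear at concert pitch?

Ab3 Bb3 Ab4 Cb4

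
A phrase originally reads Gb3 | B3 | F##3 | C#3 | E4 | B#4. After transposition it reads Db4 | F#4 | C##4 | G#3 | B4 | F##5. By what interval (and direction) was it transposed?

From Gb3 to Db4 is 5 letter names — a fifth of some quality.
Gb3 to Db4 is 7 semitones, which makes it a perfect fifth; the second version is higher, so the direction is up.
Checking another pair — B#4 → F##5 — gives the same interval.

up a perfect fifth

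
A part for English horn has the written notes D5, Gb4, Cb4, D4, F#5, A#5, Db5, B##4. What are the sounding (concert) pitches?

Written C4 on the English horn sounds as F3, a perfect fifth lower; apply that shift to every note.
D5 → G4
Gb4 → Cb4
Cb4 → Fb3
D4 → G3
F#5 → B4
A#5 → D#5
Db5 → Gb4
B##4 → E##4

G4 Cb4 Fb3 G3 B4 D#5 Gb4 E##4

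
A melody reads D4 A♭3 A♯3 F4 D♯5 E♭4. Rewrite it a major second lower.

C4 Gb3 G#3 Eb4 C#5 Db4

D4 → C4
Ab3 → Gb3
A#3 → G#3
F4 → Eb4
D#5 → C#5
Eb4 → Db4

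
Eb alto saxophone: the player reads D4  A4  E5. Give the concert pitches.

Written C4 on the Eb alto saxophone sounds as Eb3, a major sixth lower; apply that shift to every note.
D4 → F3
A4 → C4
E5 → G4

F3 C4 G4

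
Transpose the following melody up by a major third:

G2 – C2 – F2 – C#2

B2 E2 A2 E#2

A major third up from G2 gives B2.
A major third up from C2 gives E2.
A major third up from F2 gives A2.
C#2: a third up reaches E, and 4 semitones makes it E#2.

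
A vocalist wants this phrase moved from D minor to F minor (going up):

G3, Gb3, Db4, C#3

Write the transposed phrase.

From D up to F is a minor third; apply that to each pitch.
G3 → Bb3
Gb3 → Bbb3
Db4 → Fb4
C#3 → E3

Bb3 Bbb3 Fb4 E3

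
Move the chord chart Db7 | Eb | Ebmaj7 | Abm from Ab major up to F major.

Bb7 C Cmaj7 Fm

Ab major up to F major is a major sixth; each chord root moves by that interval while the quality stays the same.
Db7: root Db up a major sixth → Bb, giving Bb7.
Eb: root Eb up a major sixth → C, giving C.
Ebmaj7: root Eb up a major sixth → C, giving Cmaj7.
Abm: root Ab up a major sixth → F, giving Fm.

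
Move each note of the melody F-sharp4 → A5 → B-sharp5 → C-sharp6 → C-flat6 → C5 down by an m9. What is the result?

E#3 G#4 A##4 B#4 Bb4 B3

F#4 -> E#3
A5 -> G#4
B#5 -> A##4
C#6 -> B#4
Cb6 -> Bb4
C5 -> B3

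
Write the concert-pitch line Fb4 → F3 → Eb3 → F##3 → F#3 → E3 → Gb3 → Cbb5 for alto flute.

The alto flute sounds a perfect fourth below written, so the written part must be a perfect fourth above concert — transpose each note up.
Fb4 -> Bbb4
F3 -> Bb3
Eb3 -> Ab3
F##3 -> B#3
F#3 -> B3
E3 -> A3
Gb3 -> Cb4
Cbb5 -> Fbb5

Bbb4 Bb3 Ab3 B#3 B3 A3 Cb4 Fbb5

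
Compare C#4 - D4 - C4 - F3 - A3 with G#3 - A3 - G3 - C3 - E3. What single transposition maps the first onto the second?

From C#4 to G#3 is 4 letter names — a fourth of some quality.
G#3 to C#4 is 5 semitones, which makes it a perfect fourth; the second version is lower, so the direction is down.
Checking another pair — A3 → E3 — gives the same interval.

down a perfect fourth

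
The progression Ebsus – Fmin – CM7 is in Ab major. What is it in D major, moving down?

Asus Bmin F#M7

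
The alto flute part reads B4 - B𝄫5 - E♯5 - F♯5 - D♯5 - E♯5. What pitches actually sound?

F#4 Fb5 B#4 C#5 A#4 B#4

Written C4 on the alto flute sounds as G3, a perfect fourth lower; apply that shift to every note.
B4 -> F#4
Bbb5 -> Fb5
E#5 -> B#4
F#5 -> C#5
D#5 -> A#4
E#5 -> B#4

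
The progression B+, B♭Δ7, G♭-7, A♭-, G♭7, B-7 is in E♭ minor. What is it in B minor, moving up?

F##+ F#Δ7 D-7 E- D7 F##-7

E♭ minor up to B minor is an augmented fifth; each chord root moves by that interval while the quality stays the same.
B+: root B up an augmented fifth → F##, giving F##+.
B♭Δ7: root B♭ up an augmented fifth → F#, giving F#Δ7.
G♭-7: root G♭ up an augmented fifth → D, giving D-7.
A♭-: root A♭ up an augmented fifth → E, giving E-.
G♭7: root G♭ up an augmented fifth → D, giving D7.
B-7: root B up an augmented fifth → F##, giving F##-7.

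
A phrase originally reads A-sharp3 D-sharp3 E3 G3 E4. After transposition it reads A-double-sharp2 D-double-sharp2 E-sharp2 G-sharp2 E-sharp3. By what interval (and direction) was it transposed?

down a diminished octave

Take the first pair: A#3 → A##2. A to A spans 8 letter names, so the interval is some kind of octave.
A##2 to A#3 is 11 semitones, which makes it a diminished octave; the second version is lower, so the direction is down.
Checking another pair — E4 → E#3 — gives the same interval.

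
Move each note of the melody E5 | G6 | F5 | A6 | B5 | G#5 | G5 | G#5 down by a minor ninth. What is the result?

E5 to D#4
G6 to F#5
F5 to E4
A6 to G#5
B5 to A#4
G#5 to F##4
G5 to F#4
G#5 to F##4

D#4 F#5 E4 G#5 A#4 F##4 F#4 F##4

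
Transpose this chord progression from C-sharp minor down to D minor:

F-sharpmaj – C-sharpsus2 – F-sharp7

Gmaj Dsus2 G7

C-sharp minor down to D minor is a major seventh; each chord root moves by that interval while the quality stays the same.
F-sharpmaj: root F-sharp down a major seventh → G, giving Gmaj.
C-sharpsus2: root C-sharp down a major seventh → D, giving Dsus2.
F-sharp7: root F-sharp down a major seventh → G, giving G7.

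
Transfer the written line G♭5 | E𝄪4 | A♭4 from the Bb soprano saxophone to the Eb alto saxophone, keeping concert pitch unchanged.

Db6 B##4 Eb5

First find concert pitch: the Bb soprano saxophone sounds a major second below written, so G♭5 E𝄪4 A♭4 sounds Fb5 D##4 Gb4.
Then write for Eb alto saxophone: it sounds a major sixth below written, so the part must be a major sixth above concert.
Fb5 → Db6
D##4 → B##4
Gb4 → Eb5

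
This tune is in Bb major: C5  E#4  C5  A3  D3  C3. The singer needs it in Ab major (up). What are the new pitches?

Bb major to Ab major up is a minor seventh, so every note moves up by that interval.
C5 -> Bb5
E#4 -> D#5
C5 -> Bb5
A3 -> G4
D3 -> C4
C3 -> Bb3

Bb5 D#5 Bb5 G4 C4 Bb3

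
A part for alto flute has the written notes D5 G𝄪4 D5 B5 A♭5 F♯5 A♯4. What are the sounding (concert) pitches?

A4 D##4 A4 F#5 Eb5 C#5 E#4

Written C4 on the alto flute sounds as G3, a perfect fourth lower; apply that shift to every note.
D5 to A4
G##4 to D##4
D5 to A4
B5 to F#5
Ab5 to Eb5
F#5 to C#5
A#4 to E#4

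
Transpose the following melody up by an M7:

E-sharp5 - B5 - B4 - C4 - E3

E#5: a seventh up reaches D, and 11 semitones makes it D##6.
B5: a seventh up reaches A, and 11 semitones makes it A#6.
A major seventh up from B4 gives A#5.
A major seventh up from C4 gives B4.
E3 up a major seventh is D#4.

D##6 A#6 A#5 B4 D#4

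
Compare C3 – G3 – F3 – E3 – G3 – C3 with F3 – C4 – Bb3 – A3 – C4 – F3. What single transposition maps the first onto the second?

up a perfect fourth

Take the first pair: C3 → F3. C to F spans 4 letter names, so the interval is some kind of fourth.
C3 to F3 is 5 semitones, which makes it a perfect fourth; the second version is higher, so the direction is up.
Checking another pair — C3 → F3 — gives the same interval.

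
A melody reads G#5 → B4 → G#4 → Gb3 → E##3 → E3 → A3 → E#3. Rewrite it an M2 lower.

F#5 A4 F#4 Fb3 D##3 D3 G3 D#3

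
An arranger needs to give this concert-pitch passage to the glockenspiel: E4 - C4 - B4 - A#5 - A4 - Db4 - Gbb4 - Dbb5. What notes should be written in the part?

E2 C2 B2 A#3 A2 Db2 Gbb2 Dbb3

The glockenspiel sounds a perfect fifteenth above written, so the written part must be a perfect fifteenth below concert — transpose each note down.
E4 -> E2
C4 -> C2
B4 -> B2
A#5 -> A#3
A4 -> A2
Db4 -> Db2
Gbb4 -> Gbb2
Dbb5 -> Dbb3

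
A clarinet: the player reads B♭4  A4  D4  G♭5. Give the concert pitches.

G4 F#4 B3 Eb5

The A clarinet sounds a minor third below written, so transpose each written note down a minor third.
Bb4 -> G4
A4 -> F#4
D4 -> B3
Gb5 -> Eb5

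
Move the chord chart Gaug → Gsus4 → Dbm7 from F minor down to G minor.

Aaug Asus4 Ebm7

F minor down to G minor is a minor seventh; each chord root moves by that interval while the quality stays the same.
Gaug: root G down a minor seventh → A, giving Aaug.
Gsus4: root G down a minor seventh → A, giving Asus4.
Dbm7: root Db down a minor seventh → Eb, giving Ebm7.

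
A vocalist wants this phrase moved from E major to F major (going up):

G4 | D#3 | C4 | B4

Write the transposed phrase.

Ab4 E3 Db4 C5

From E up to F is a minor second; apply that to each pitch.
G4 becomes Ab4
D#3 becomes E3
C4 becomes Db4
B4 becomes C5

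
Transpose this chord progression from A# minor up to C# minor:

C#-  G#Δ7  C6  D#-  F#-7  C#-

E- BΔ7 Eb6 F#- A-7 E-

A# minor up to C# minor is a minor third; each chord root moves by that interval while the quality stays the same.
C#-: root C# up a minor third → E, giving E-.
G#Δ7: root G# up a minor third → B, giving BΔ7.
C6: root C up a minor third → Eb, giving Eb6.
D#-: root D# up a minor third → F#, giving F#-.
F#-7: root F# up a minor third → A, giving A-7.
C#-: root C# up a minor third → E, giving E-.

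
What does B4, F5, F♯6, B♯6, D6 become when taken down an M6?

D4 Ab4 A5 D#6 F5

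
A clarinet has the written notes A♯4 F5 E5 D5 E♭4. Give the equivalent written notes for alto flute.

B#4 G5 F#5 E5 F4

First find concert pitch: the A clarinet sounds a minor third below written, so A♯4 F5 E5 D5 E♭4 sounds F##4 D5 C#5 B4 C4.
Then write for alto flute: it sounds a perfect fourth below written, so the part must be a perfect fourth above concert.
F##4 → B#4
D5 → G5
C#5 → F#5
B4 → E5
C4 → F4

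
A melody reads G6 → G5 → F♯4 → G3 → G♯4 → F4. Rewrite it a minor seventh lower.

G6: a seventh down reaches A, and 10 semitones makes it A5.
G5 down a minor seventh is A4.
F#4 down a minor seventh is G#3.
G3: a seventh down reaches A, and 10 semitones makes it A2.
A minor seventh down from G#4 gives A#3.
A minor seventh down from F4 gives G3.

A5 A4 G#3 A2 A#3 G3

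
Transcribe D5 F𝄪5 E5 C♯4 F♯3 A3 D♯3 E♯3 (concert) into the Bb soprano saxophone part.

E5 G##5 F#5 D#4 G#3 B3 E#3 F##3

Written C4 sounds as Bb3 on the Bb soprano saxophone, so concert pitches are written a major second up.
D5 → E5
F##5 → G##5
E5 → F#5
C#4 → D#4
F#3 → G#3
A3 → B3
D#3 → E#3
E#3 → F##3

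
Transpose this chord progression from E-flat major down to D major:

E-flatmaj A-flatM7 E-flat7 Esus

Dmaj GM7 D7 D#sus

E-flat major down to D major is a minor second; each chord root moves by that interval while the quality stays the same.
E-flatmaj: root E-flat down a minor second → D, giving Dmaj.
A-flatM7: root A-flat down a minor second → G, giving GM7.
E-flat7: root E-flat down a minor second → D, giving D7.
Esus: root E down a minor second → D#, giving D#sus.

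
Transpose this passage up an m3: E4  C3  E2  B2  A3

G4 Eb3 G2 D3 C4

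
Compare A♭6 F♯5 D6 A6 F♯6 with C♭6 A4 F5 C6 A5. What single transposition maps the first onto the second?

Take the first pair: Ab6 → Cb6. A to C spans 6 letter names, so the interval is some kind of sixth.
Cb6 to Ab6 is 9 semitones, which makes it a major sixth; the second version is lower, so the direction is down.
Checking another pair — F#6 → A5 — gives the same interval.

down a major sixth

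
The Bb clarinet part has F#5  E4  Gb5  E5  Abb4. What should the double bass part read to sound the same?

E6 D5 Fb6 D6 Gbb5

First find concert pitch: the Bb clarinet sounds a major second below written, so F#5 E4 Gb5 E5 Abb4 sounds E5 D4 Fb5 D5 Gbb4.
Then write for double bass: it sounds a perfect octave below written, so the part must be a perfect octave above concert.
E5 → E6
D4 → D5
Fb5 → Fb6
D5 → D6
Gbb4 → Gbb5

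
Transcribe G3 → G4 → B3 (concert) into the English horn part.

Written C4 sounds as F3 on the English horn, so concert pitches are written a perfect fifth up.
G3 gives D4
G4 gives D5
B3 gives F#4

D4 D5 F#4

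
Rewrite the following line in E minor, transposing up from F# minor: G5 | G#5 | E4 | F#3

From F# up to E is a minor seventh; apply that to each pitch.
G5 becomes F6
G#5 becomes F#6
E4 becomes D5
F#3 becomes E4

F6 F#6 D5 E4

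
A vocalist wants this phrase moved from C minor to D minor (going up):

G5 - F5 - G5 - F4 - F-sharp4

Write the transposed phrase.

A5 G5 A5 G4 G#4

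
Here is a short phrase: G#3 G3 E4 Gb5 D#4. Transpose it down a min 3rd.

E#3 E3 C#4 Eb5 B#3

G#3 down a minor third is E#3.
G3 down a minor third is E3.
E4: a third down reaches C, and 3 semitones makes it C#4.
A minor third down from Gb5 gives Eb5.
D#4: a third down reaches B, and 3 semitones makes it B#3.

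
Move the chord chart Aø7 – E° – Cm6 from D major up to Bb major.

Fø7 C° Abm6

D major up to Bb major is a minor sixth; each chord root moves by that interval while the quality stays the same.
Aø7: root A up a minor sixth → F, giving Fø7.
E°: root E up a minor sixth → C, giving C°.
Cm6: root C up a minor sixth → Ab, giving Abm6.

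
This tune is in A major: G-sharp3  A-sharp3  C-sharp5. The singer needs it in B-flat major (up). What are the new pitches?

A3 B3 D5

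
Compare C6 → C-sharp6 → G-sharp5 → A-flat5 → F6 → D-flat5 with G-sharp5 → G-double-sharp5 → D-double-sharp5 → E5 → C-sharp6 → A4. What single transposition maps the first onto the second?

From C6 to G#5 is 4 letter names — a fourth of some quality.
G#5 to C6 is 4 semitones, which makes it a diminished fourth; the second version is lower, so the direction is down.
Checking another pair — Db5 → A4 — gives the same interval.

down a diminished fourth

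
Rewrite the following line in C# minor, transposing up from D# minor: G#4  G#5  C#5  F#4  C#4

From D# up to C# is a minor seventh; apply that to each pitch.
G#4 -> F#5
G#5 -> F#6
C#5 -> B5
F#4 -> E5
C#4 -> B4

F#5 F#6 B5 E5 B4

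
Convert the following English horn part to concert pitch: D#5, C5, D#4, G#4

The English horn sounds a perfect fifth below written, so transpose each written note down a perfect fifth.
D#5 to G#4
C5 to F4
D#4 to G#3
G#4 to C#4

G#4 F4 G#3 C#4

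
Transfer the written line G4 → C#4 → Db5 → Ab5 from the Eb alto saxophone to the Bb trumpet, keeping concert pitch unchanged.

C4 F#3 Gb4 Db5

First find concert pitch: the Eb alto saxophone sounds a major sixth below written, so G4 C#4 Db5 Ab5 sounds Bb3 E3 Fb4 Cb5.
Then write for Bb trumpet: it sounds a major second below written, so the part must be a major second above concert.
Bb3 → C4
E3 → F#3
Fb4 → Gb4
Cb5 → Db5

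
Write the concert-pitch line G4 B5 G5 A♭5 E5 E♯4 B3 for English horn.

D5 F#6 D6 Eb6 B5 B#4 F#4

Written C4 sounds as F3 on the English horn, so concert pitches are written a perfect fifth up.
G4 becomes D5
B5 becomes F#6
G5 becomes D6
Ab5 becomes Eb6
E5 becomes B5
E#4 becomes B#4
B3 becomes F#4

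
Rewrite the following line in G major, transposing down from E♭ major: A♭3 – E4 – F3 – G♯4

E♭ major to G major down is a minor sixth, so every note moves down by that interval.
Ab3 to C3
E4 to G#3
F3 to A2
G#4 to B#3

C3 G#3 A2 B#3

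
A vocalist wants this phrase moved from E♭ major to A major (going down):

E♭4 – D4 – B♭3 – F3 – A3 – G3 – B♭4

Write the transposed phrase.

A3 G#3 E3 B2 D#3 C#3 E4

From E♭ down to A is a diminished fifth; apply that to each pitch.
Eb4 gives A3
D4 gives G#3
Bb3 gives E3
F3 gives B2
A3 gives D#3
G3 gives C#3
Bb4 gives E4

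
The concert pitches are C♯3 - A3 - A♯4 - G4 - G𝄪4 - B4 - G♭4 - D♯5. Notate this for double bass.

C#4 A4 A#5 G5 G##5 B5 Gb5 D#6

The double bass sounds a perfect octave below written, so the written part must be a perfect octave above concert — transpose each note up.
C#3 gives C#4
A3 gives A4
A#4 gives A#5
G4 gives G5
G##4 gives G##5
B4 gives B5
Gb4 gives Gb5
D#5 gives D#6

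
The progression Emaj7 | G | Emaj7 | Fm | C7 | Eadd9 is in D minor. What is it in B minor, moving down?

D minor down to B minor is a minor third; each chord root moves by that interval while the quality stays the same.
Emaj7: root E down a minor third → C#, giving C#maj7.
G: root G down a minor third → E, giving E.
Emaj7: root E down a minor third → C#, giving C#maj7.
Fm: root F down a minor third → D, giving Dm.
C7: root C down a minor third → A, giving A7.
Eadd9: root E down a minor third → C#, giving C#add9.

C#maj7 E C#maj7 Dm A7 C#add9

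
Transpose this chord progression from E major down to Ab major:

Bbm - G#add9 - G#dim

E major down to Ab major is an augmented fifth; each chord root moves by that interval while the quality stays the same.
Bbm: root Bb down an augmented fifth → Ebb, giving Ebbm.
G#add9: root G# down an augmented fifth → C, giving Cadd9.
G#dim: root G# down an augmented fifth → C, giving Cdim.

Ebbm Cadd9 Cdim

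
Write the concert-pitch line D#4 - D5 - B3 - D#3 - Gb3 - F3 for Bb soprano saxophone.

E#4 E5 C#4 E#3 Ab3 G3

The Bb soprano saxophone sounds a major second below written, so the written part must be a major second above concert — transpose each note up.
D#4 gives E#4
D5 gives E5
B3 gives C#4
D#3 gives E#3
Gb3 gives Ab3
F3 gives G3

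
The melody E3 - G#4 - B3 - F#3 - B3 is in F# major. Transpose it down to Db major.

From F# down to Db is an augmented third; apply that to each pitch.
E3 → Cb3
G#4 → Eb4
B3 → Gb3
F#3 → Db3
B3 → Gb3

Cb3 Eb4 Gb3 Db3 Gb3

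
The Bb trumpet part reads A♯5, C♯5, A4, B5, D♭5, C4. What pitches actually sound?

The Bb trumpet sounds a major second below written, so transpose each written note down a major second.
A#5 -> G#5
C#5 -> B4
A4 -> G4
B5 -> A5
Db5 -> Cb5
C4 -> Bb3

G#5 B4 G4 A5 Cb5 Bb3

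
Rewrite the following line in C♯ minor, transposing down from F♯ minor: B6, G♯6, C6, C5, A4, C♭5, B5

From F♯ down to C♯ is a perfect fourth; apply that to each pitch.
B6 to F#6
G#6 to D#6
C6 to G5
C5 to G4
A4 to E4
Cb5 to Gb4
B5 to F#5

F#6 D#6 G5 G4 E4 Gb4 F#5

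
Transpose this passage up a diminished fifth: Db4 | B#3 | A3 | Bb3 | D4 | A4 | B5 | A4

Abb4 F#4 Eb4 Fb4 Ab4 Eb5 F6 Eb5

Db4 becomes Abb4
B#3 becomes F#4
A3 becomes Eb4
Bb3 becomes Fb4
D4 becomes Ab4
A4 becomes Eb5
B5 becomes F6
A4 becomes Eb5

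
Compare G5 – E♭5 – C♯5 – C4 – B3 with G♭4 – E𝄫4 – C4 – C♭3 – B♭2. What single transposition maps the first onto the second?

From G5 to Gb4 is 8 letter names — an octave of some quality.
Gb4 to G5 is 13 semitones, which makes it an augmented octave; the second version is lower, so the direction is down.
Checking another pair — B3 → Bb2 — gives the same interval.

down an augmented octave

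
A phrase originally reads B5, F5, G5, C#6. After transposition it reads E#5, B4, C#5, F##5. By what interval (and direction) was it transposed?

down a diminished fifth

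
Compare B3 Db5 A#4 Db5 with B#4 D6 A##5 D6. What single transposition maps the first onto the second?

up an augmented octave

From B3 to B#4 is 8 letter names — an octave of some quality.
B3 to B#4 is 13 semitones, which makes it an augmented octave; the second version is higher, so the direction is up.
Checking another pair — Db5 → D6 — gives the same interval.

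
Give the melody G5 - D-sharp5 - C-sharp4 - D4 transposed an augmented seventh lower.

G5 becomes Abb4
D#5 becomes Eb4
C#4 becomes Db3
D4 becomes Ebb3

Abb4 Eb4 Db3 Ebb3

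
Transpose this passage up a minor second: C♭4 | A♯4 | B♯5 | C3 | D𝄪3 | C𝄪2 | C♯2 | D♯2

Dbb4 B4 C#6 Db3 E#3 D#2 D2 E2

Cb4 gives Dbb4
A#4 gives B4
B#5 gives C#6
C3 gives Db3
D##3 gives E#3
C##2 gives D#2
C#2 gives D2
D#2 gives E2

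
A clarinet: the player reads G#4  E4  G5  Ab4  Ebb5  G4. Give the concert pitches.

E#4 C#4 E5 F4 Cb5 E4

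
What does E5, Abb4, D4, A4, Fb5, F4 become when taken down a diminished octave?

E#4 Ab3 D#3 A#3 F4 F#3

E5: an octave down reaches E, and 11 semitones makes it E#4.
Abb4 down a diminished octave is Ab3.
D4 down a diminished octave is D#3.
A diminished octave down from A4 gives A#3.
Fb5 down a diminished octave is F4.
A diminished octave down from F4 gives F#3.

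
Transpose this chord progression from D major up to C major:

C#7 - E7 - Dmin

D major up to C major is a minor seventh; each chord root moves by that interval while the quality stays the same.
C#7: root C# up a minor seventh → B, giving B7.
E7: root E up a minor seventh → D, giving D7.
Dmin: root D up a minor seventh → C, giving Cmin.

B7 D7 Cmin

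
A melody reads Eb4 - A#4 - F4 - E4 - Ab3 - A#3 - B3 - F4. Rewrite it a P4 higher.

Eb4: a fourth up reaches A, and 5 semitones makes it Ab4.
A#4 up a perfect fourth is D#5.
F4 up a perfect fourth is Bb4.
E4 up a perfect fourth is A4.
Ab3 up a perfect fourth is Db4.
A#3 up a perfect fourth is D#4.
B3 up a perfect fourth is E4.
A perfect fourth up from F4 gives Bb4.

Ab4 D#5 Bb4 A4 Db4 D#4 E4 Bb4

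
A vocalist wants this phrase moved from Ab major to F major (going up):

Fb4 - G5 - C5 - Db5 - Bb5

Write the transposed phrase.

Db5 E6 A5 Bb5 G6

Ab major to F major up is a major sixth, so every note moves up by that interval.
Fb4 → Db5
G5 → E6
C5 → A5
Db5 → Bb5
Bb5 → G6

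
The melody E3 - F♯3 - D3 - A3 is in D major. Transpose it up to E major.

From D up to E is a major second; apply that to each pitch.
E3 -> F#3
F#3 -> G#3
D3 -> E3
A3 -> B3

F#3 G#3 E3 B3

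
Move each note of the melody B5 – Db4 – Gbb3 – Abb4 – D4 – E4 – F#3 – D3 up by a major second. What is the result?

C#6 Eb4 Abb3 Bbb4 E4 F#4 G#3 E3

A major second up from B5 gives C#6.
A major second up from Db4 gives Eb4.
Gbb3: a second up reaches A, and 2 semitones makes it Abb3.
Abb4 up a major second is Bbb4.
A major second up from D4 gives E4.
E4 up a major second is F#4.
F#3: a second up reaches G, and 2 semitones makes it G#3.
D3 up a major second is E3.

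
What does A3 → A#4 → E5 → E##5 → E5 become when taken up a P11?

A3: an eleventh up reaches D, and 17 semitones makes it D5.
A#4 up a perfect eleventh is D#6.
E5 up a perfect eleventh is A6.
E##5 up a perfect eleventh is A##6.
E5: an eleventh up reaches A, and 17 semitones makes it A6.

D5 D#6 A6 A##6 A6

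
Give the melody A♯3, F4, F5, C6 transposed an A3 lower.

F3 Dbb4 Dbb5 Abb5

A#3: a third down reaches F, and 5 semitones makes it F3.
F4 down an augmented third is Dbb4.
F5 down an augmented third is Dbb5.
An augmented third down from C6 gives Abb5.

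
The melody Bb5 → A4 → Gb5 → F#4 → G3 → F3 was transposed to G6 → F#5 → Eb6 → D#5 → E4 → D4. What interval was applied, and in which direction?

up a major sixth

Take the first pair: Bb5 → G6. B to G spans 6 letter names, so the interval is some kind of sixth.
Bb5 to G6 is 9 semitones, which makes it a major sixth; the second version is higher, so the direction is up.
Checking another pair — F3 → D4 — gives the same interval.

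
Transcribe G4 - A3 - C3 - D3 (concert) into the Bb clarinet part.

A4 B3 D3 E3

Written C4 sounds as Bb3 on the Bb clarinet, so concert pitches are written a major second up.
G4 becomes A4
A3 becomes B3
C3 becomes D3
D3 becomes E3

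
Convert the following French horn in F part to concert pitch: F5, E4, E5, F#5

The French horn in F sounds a perfect fifth below written, so transpose each written note down a perfect fifth.
F5 becomes Bb4
E4 becomes A3
E5 becomes A4
F#5 becomes B4

Bb4 A3 A4 B4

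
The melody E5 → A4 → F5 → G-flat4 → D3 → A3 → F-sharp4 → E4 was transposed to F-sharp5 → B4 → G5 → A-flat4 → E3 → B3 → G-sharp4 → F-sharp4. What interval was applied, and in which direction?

up a major second

Take the first pair: E5 → F#5. E to F spans 2 letter names, so the interval is some kind of second.
E5 to F#5 is 2 semitones, which makes it a major second; the second version is higher, so the direction is up.
Checking another pair — E4 → F#4 — gives the same interval.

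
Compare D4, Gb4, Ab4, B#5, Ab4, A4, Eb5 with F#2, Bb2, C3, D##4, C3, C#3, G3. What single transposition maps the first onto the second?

down a minor thirteenth

Take the first pair: D4 → F#2. D to F spans 13 letter names, so the interval is some kind of thirteenth.
F#2 to D4 is 20 semitones, which makes it a minor thirteenth; the second version is lower, so the direction is down.
Checking another pair — Eb5 → G3 — gives the same interval.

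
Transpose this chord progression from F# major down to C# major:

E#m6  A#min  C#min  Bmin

B#m6 E#min G#min F#min

F# major down to C# major is a perfect fourth; each chord root moves by that interval while the quality stays the same.
E#m6: root E# down a perfect fourth → B#, giving B#m6.
A#min: root A# down a perfect fourth → E#, giving E#min.
C#min: root C# down a perfect fourth → G#, giving G#min.
Bmin: root B down a perfect fourth → F#, giving F#min.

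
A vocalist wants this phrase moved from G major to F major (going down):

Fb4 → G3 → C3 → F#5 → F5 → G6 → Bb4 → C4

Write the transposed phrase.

Ebb4 F3 Bb2 E5 Eb5 F6 Ab4 Bb3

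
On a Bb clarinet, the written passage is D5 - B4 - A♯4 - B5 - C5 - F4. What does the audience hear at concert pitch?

C5 A4 G#4 A5 Bb4 Eb4

Written C4 on the Bb clarinet sounds as Bb3, a major second lower; apply that shift to every note.
D5 to C5
B4 to A4
A#4 to G#4
B5 to A5
C5 to Bb4
F4 to Eb4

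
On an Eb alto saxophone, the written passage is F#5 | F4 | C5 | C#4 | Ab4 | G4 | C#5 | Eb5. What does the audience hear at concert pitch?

A4 Ab3 Eb4 E3 Cb4 Bb3 E4 Gb4

Written C4 on the Eb alto saxophone sounds as Eb3, a major sixth lower; apply that shift to every note.
F#5 to A4
F4 to Ab3
C5 to Eb4
C#4 to E3
Ab4 to Cb4
G4 to Bb3
C#5 to E4
Eb5 to Gb4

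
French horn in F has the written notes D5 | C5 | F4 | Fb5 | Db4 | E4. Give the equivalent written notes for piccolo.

G3 F3 Bb2 Bbb3 Gb2 A2

First find concert pitch: the French horn in F sounds a perfect fifth below written, so D5 C5 F4 Fb5 Db4 E4 sounds G4 F4 Bb3 Bbb4 Gb3 A3.
Then write for piccolo: it sounds a perfect octave above written, so the part must be a perfect octave below concert.
G4 → G3
F4 → F3
Bb3 → Bb2
Bbb4 → Bbb3
Gb3 → Gb2
A3 → A2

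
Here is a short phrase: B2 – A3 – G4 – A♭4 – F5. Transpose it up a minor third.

D3 C4 Bb4 Cb5 Ab5

B2 up a minor third is D3.
A3 up a minor third is C4.
A minor third up from G4 gives Bb4.
A minor third up from Ab4 gives Cb5.
F5: a third up reaches A, and 3 semitones makes it Ab5.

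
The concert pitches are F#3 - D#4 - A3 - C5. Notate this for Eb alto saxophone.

Written C4 sounds as Eb3 on the Eb alto saxophone, so concert pitches are written a major sixth up.
F#3 -> D#4
D#4 -> B#4
A3 -> F#4
C5 -> A5

D#4 B#4 F#4 A5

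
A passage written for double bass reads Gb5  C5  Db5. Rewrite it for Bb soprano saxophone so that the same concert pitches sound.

First find concert pitch: the double bass sounds a perfect octave below written, so Gb5 C5 Db5 sounds Gb4 C4 Db4.
Then write for Bb soprano saxophone: it sounds a major second below written, so the part must be a major second above concert.
Gb4 → Ab4
C4 → D4
Db4 → Eb4

Ab4 D4 Eb4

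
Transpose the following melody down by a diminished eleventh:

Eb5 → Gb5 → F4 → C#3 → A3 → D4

B3 D4 C#3 G##1 E#2 A#2

Eb5: an eleventh down reaches B, and 16 semitones makes it B3.
Gb5 down a diminished eleventh is D4.
A diminished eleventh down from F4 gives C#3.
C#3 down a diminished eleventh is G##1.
A diminished eleventh down from A3 gives E#2.
D4: an eleventh down reaches A, and 16 semitones makes it A#2.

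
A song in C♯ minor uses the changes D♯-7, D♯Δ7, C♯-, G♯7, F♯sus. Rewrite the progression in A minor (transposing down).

C♯ minor down to A minor is a major third; each chord root moves by that interval while the quality stays the same.
D♯-7: root D♯ down a major third → B, giving B-7.
D♯Δ7: root D♯ down a major third → B, giving BΔ7.
C♯-: root C♯ down a major third → A, giving A-.
G♯7: root G♯ down a major third → E, giving E7.
F♯sus: root F♯ down a major third → D, giving Dsus.

B-7 BΔ7 A- E7 Dsus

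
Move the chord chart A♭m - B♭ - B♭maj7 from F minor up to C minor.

F minor up to C minor is a perfect fifth; each chord root moves by that interval while the quality stays the same.
A♭m: root A♭ up a perfect fifth → Eb, giving Ebm.
B♭: root B♭ up a perfect fifth → F, giving F.
B♭maj7: root B♭ up a perfect fifth → F, giving Fmaj7.

Ebm F Fmaj7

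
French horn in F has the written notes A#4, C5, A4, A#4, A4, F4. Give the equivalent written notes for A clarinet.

First find concert pitch: the French horn in F sounds a perfect fifth below written, so A#4 C5 A4 A#4 A4 F4 sounds D#4 F4 D4 D#4 D4 Bb3.
Then write for A clarinet: it sounds a minor third below written, so the part must be a minor third above concert.
D#4 → F#4
F4 → Ab4
D4 → F4
D#4 → F#4
D4 → F4
Bb3 → Db4

F#4 Ab4 F4 F#4 F4 Db4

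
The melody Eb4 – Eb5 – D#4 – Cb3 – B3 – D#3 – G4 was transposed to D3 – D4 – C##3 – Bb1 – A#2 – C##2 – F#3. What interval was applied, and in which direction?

Take the first pair: Eb4 → D3. E to D spans 9 letter names, so the interval is some kind of ninth.
D3 to Eb4 is 13 semitones, which makes it a minor ninth; the second version is lower, so the direction is down.
Checking another pair — G4 → F#3 — gives the same interval.

down a minor ninth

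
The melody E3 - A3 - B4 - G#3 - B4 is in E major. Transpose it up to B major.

B3 E4 F#5 D#4 F#5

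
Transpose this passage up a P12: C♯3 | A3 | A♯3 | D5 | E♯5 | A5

C#3 gives G#4
A3 gives E5
A#3 gives E#5
D5 gives A6
E#5 gives B#6
A5 gives E7

G#4 E5 E#5 A6 B#6 E7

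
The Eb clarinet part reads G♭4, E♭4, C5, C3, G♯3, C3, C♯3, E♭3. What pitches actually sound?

Bbb4 Gb4 Eb5 Eb3 B3 Eb3 E3 Gb3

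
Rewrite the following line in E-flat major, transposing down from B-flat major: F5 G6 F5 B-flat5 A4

Bb4 C6 Bb4 Eb5 D4

From B-flat down to E-flat is a perfect fifth; apply that to each pitch.
F5 -> Bb4
G6 -> C6
F5 -> Bb4
Bb5 -> Eb5
A4 -> D4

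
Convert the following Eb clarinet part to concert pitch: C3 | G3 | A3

Eb3 Bb3 C4

Written C4 on the Eb clarinet sounds as Eb4, a minor third higher; apply that shift to every note.
C3 to Eb3
G3 to Bb3
A3 to C4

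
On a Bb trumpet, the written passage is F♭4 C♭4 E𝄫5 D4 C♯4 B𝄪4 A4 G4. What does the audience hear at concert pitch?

The Bb trumpet sounds a major second below written, so transpose each written note down a major second.
Fb4 → Ebb4
Cb4 → Bbb3
Ebb5 → Dbb5
D4 → C4
C#4 → B3
B##4 → A##4
A4 → G4
G4 → F4

Ebb4 Bbb3 Dbb5 C4 B3 A##4 G4 F4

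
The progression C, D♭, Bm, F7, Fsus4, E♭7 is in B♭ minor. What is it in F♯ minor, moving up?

B♭ minor up to F♯ minor is an augmented fifth; each chord root moves by that interval while the quality stays the same.
C: root C up an augmented fifth → G#, giving G#.
D♭: root D♭ up an augmented fifth → A, giving A.
Bm: root B up an augmented fifth → F##, giving F##m.
F7: root F up an augmented fifth → C#, giving C#7.
Fsus4: root F up an augmented fifth → C#, giving C#sus4.
E♭7: root E♭ up an augmented fifth → B, giving B7.

G# A F##m C#7 C#sus4 B7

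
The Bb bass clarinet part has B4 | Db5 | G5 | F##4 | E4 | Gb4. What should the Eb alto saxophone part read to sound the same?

First find concert pitch: the Bb bass clarinet sounds a major ninth below written, so B4 Db5 G5 F##4 E4 Gb4 sounds A3 Cb4 F4 E#3 D3 Fb3.
Then write for Eb alto saxophone: it sounds a major sixth below written, so the part must be a major sixth above concert.
A3 → F#4
Cb4 → Ab4
F4 → D5
E#3 → C##4
D3 → B3
Fb3 → Db4

F#4 Ab4 D5 C##4 B3 Db4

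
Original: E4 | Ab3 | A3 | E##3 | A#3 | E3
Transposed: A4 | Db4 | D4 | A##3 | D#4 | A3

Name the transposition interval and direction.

up a perfect fourth

Take the first pair: E4 → A4. E to A spans 4 letter names, so the interval is some kind of fourth.
E4 to A4 is 5 semitones, which makes it a perfect fourth; the second version is higher, so the direction is up.
Checking another pair — E3 → A3 — gives the same interval.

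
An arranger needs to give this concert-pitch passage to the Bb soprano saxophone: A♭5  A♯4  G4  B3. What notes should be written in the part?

Bb5 B#4 A4 C#4

Written C4 sounds as Bb3 on the Bb soprano saxophone, so concert pitches are written a major second up.
Ab5 becomes Bb5
A#4 becomes B#4
G4 becomes A4
B3 becomes C#4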